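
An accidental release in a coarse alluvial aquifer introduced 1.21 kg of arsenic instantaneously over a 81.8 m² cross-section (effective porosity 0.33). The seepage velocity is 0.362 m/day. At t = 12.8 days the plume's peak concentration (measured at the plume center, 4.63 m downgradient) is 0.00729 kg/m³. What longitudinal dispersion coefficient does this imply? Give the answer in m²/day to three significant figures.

At the plume center C_max = M/(n_e·A·√(4πDt)), so D = M²/(4πt·(n_e·A·C_max)²).
n_e·A·C_max = 0.33 × 81.8 × 0.00729 = 0.1968 kg/m.
D = 1.21²/(4π × 12.8 × 0.1968²) = 0.235 m²/day.

0.235 m²/day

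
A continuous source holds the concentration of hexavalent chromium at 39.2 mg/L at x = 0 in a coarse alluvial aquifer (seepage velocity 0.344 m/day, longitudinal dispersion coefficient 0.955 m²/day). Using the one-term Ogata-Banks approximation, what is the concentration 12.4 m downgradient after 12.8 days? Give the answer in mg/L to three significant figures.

For a continuous step input, C/C₀ ≈ ½·erfc((x−vt)/(2√(Dt))).
vt = 0.344 × 12.8 = 4.4032 m and 2√(Dt) = 2√(0.955 × 12.8) = 6.993 m.
Argument (x−vt)/(2√(Dt)) = (12.4 − 4.4032)/6.993 = 1.144; ½·erfc(1.144) = 0.05285.
C = 39.2 × 0.05285 = 2.07 mg/L.

2.07 mg/L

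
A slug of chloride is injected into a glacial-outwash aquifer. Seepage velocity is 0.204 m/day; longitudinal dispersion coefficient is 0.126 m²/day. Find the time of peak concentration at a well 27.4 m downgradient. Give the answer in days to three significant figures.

131 days

For the 1D instantaneous-source solution, setting ∂C/∂t = 0 at fixed x gives v²t² + 2Dt − x² = 0, so t = (√(D² + v²x²) − D)/v².
√(D² + v²x²) = √(0.126² + 0.204² × 27.4²) = 5.591; v² = 0.041616.
t = (5.591 − 0.126)/0.041616 = 131 days (vs. the pure-advection estimate x/v = 134 d).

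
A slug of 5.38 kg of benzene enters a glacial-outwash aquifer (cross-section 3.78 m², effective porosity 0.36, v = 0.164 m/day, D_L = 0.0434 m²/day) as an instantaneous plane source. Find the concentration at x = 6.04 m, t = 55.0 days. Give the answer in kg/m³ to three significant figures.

For an instantaneous plane source, C(x,t) = M/(n_e·A·√(4πDt)) · exp(−(x−vt)²/(4Dt)), with n_e·A the pore (flow) area.
Plume center vt = 0.164 × 55.0 = 9.02 m, so the well at 6.04 m is 2.98 m upgradient of the peak.
√(4πDt) = 5.477 m, giving peak height M/(n_e·A·√(4πDt)) = 5.38/(0.36 × 3.78 × 5.477) = 0.7218 kg/m³.
(x−vt)²/(4Dt) = (-2.98)²/(4 × 0.0434 × 55.0) = 0.9301; exp(−0.9301) = 0.3945.
C = 0.7218 × 0.3945 = 0.285 kg/m³.

0.285 kg/m³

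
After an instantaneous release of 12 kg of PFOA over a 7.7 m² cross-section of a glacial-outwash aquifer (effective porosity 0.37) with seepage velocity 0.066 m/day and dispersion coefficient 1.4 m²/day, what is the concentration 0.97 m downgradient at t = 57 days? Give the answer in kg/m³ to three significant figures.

For an instantaneous plane source, C(x,t) = M/(n_e·A·√(4πDt)) · exp(−(x−vt)²/(4Dt)), with n_e·A the pore (flow) area.
Plume center vt = 0.066 × 57 = 3.762 m, so the well at 0.97 m is 2.792 m upgradient of the peak.
√(4πDt) = 31.67 m, giving peak height M/(n_e·A·√(4πDt)) = 12/(0.37 × 7.7 × 31.67) = 0.1330 kg/m³.
(x−vt)²/(4Dt) = (-2.792)²/(4 × 1.4 × 57) = 0.02442; exp(−0.02442) = 0.9759.
C = 0.1330 × 0.9759 = 0.130 kg/m³.

0.130 kg/m³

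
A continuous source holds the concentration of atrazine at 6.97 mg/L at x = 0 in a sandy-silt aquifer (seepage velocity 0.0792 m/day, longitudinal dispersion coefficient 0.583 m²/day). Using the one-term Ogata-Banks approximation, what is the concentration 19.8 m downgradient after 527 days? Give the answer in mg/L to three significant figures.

5.66 mg/L

For a continuous step input, C/C₀ ≈ ½·erfc((x−vt)/(2√(Dt))).
vt = 0.0792 × 527 = 41.7384 m and 2√(Dt) = 2√(0.583 × 527) = 35.06 m.
Argument (x−vt)/(2√(Dt)) = (19.8 − 41.7384)/35.06 = -0.6257; ½·erfc(-0.6257) = 0.8119.
C = 6.97 × 0.8119 = 5.66 mg/L.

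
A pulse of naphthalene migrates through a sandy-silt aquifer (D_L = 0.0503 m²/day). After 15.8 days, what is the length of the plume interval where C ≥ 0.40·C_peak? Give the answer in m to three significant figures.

3.41 m

The plume is Gaussian with σ = √(2Dt) = √(2 × 0.0503 × 15.8) = 1.261 m.
C/C_peak = exp(−Δx²/(2σ²)) = 0.40 ⇒ Δx = σ·√(−2 ln 0.40) = 1.261 × 1.354 = 1.707 m.
Width = 2Δx = 3.41 m.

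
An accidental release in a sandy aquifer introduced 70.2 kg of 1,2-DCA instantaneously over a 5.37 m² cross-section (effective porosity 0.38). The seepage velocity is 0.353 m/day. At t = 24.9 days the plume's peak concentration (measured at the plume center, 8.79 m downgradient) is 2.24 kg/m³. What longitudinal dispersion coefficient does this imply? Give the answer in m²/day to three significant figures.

0.754 m²/day

At the plume center C_max = M/(n_e·A·√(4πDt)), so D = M²/(4πt·(n_e·A·C_max)²).
n_e·A·C_max = 0.38 × 5.37 × 2.24 = 4.571 kg/m.
D = 70.2²/(4π × 24.9 × 4.571²) = 0.754 m²/day.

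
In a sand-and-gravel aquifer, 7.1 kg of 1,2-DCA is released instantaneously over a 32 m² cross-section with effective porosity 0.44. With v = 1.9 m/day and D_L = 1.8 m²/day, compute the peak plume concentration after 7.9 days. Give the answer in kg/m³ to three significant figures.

0.0377 kg/m³

The peak of an instantaneous 1D plume sits at x = vt; there the Gaussian factor is 1 and C_max = M/(n_e·A·√(4πDt)), where n_e·A is the pore area the mass is dissolved in.
√(4πDt) = √(4π × 1.8 × 7.9) = 13.37 m, so C_max = 7.1/(0.44 × 32 × 13.37) = 0.0377 kg/m³.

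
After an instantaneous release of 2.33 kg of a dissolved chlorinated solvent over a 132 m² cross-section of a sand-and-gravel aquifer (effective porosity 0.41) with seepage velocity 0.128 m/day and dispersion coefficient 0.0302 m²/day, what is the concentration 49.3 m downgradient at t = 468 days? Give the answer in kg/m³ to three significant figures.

0.000442 kg/m³

For an instantaneous plane source, C(x,t) = M/(n_e·A·√(4πDt)) · exp(−(x−vt)²/(4Dt)), with n_e·A the pore (flow) area.
Plume center vt = 0.128 × 468 = 59.904 m, so the well at 49.3 m is 10.604 m upgradient of the peak.
√(4πDt) = 13.33 m, giving peak height M/(n_e·A·√(4πDt)) = 2.33/(0.41 × 132 × 13.33) = 0.003230 kg/m³.
(x−vt)²/(4Dt) = (-10.604)²/(4 × 0.0302 × 468) = 1.989; exp(−1.989) = 0.1368.
C = 0.003230 × 0.1368 = 0.000442 kg/m³.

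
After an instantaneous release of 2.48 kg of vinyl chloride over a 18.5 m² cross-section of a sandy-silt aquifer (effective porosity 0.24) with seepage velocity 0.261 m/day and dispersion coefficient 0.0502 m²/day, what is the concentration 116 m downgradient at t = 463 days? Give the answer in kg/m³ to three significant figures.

For an instantaneous plane source, C(x,t) = M/(n_e·A·√(4πDt)) · exp(−(x−vt)²/(4Dt)), with n_e·A the pore (flow) area.
Plume center vt = 0.261 × 463 = 120.843 m, so the well at 116 m is 4.843 m upgradient of the peak.
√(4πDt) = 17.09 m, giving peak height M/(n_e·A·√(4πDt)) = 2.48/(0.24 × 18.5 × 17.09) = 0.03268 kg/m³.
(x−vt)²/(4Dt) = (-4.843)²/(4 × 0.0502 × 463) = 0.2523; exp(−0.2523) = 0.7770.
C = 0.03268 × 0.7770 = 0.0254 kg/m³.

0.0254 kg/m³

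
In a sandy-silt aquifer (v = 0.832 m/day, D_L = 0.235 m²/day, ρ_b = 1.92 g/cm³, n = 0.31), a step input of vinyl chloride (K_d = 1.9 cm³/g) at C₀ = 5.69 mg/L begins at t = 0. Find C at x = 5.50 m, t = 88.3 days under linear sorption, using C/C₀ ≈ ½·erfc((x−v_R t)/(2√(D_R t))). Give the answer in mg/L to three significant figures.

3.16 mg/L

Retardation factor R = 1 + ρ_b·K_d/n = 1 + 1.92 × 1.9/0.31 = 12.77.
Sorption retards both mechanisms: v_R = v/R = 0.06515 m/day, D_R = D/R = 0.01840 m²/day.
v_R·t = 0.06515 × 88.3 = 5.752745 m; 2√(D_R t) = 2.549 m; argument = (5.50 − 5.752745)/2.549 = -0.09915.
C = C₀ × ½·erfc(-0.09915) = 5.69 × 0.5558 = 3.16 mg/L.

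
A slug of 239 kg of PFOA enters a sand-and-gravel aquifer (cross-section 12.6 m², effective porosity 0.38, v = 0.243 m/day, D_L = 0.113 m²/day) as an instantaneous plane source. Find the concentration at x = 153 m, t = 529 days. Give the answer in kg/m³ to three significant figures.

For an instantaneous plane source, C(x,t) = M/(n_e·A·√(4πDt)) · exp(−(x−vt)²/(4Dt)), with n_e·A the pore (flow) area.
Plume center vt = 0.243 × 529 = 128.547 m, so the well at 153 m is 24.453 m downgradient of the peak.
√(4πDt) = 27.41 m, giving peak height M/(n_e·A·√(4πDt)) = 239/(0.38 × 12.6 × 27.41) = 1.821 kg/m³.
(x−vt)²/(4Dt) = (24.453)²/(4 × 0.113 × 529) = 2.501; exp(−2.501) = 0.08200.
C = 1.821 × 0.08200 = 0.149 kg/m³.

0.149 kg/m³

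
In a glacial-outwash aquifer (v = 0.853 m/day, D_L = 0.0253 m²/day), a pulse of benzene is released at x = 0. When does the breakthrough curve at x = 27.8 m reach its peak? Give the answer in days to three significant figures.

For the 1D instantaneous-source solution, setting ∂C/∂t = 0 at fixed x gives v²t² + 2Dt − x² = 0, so t = (√(D² + v²x²) − D)/v².
√(D² + v²x²) = √(0.0253² + 0.853² × 27.8²) = 23.71; v² = 0.727609.
t = (23.71 − 0.0253)/0.727609 = 32.6 days (vs. the pure-advection estimate x/v = 32.6 d).

32.6 days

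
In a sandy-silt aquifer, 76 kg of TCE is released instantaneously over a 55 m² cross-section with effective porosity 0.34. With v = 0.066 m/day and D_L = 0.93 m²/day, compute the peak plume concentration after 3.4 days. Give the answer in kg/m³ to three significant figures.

The peak of an instantaneous 1D plume sits at x = vt; there the Gaussian factor is 1 and C_max = M/(n_e·A·√(4πDt)), where n_e·A is the pore area the mass is dissolved in.
√(4πDt) = √(4π × 0.93 × 3.4) = 6.304 m, so C_max = 76/(0.34 × 55 × 6.304) = 0.645 kg/m³.

0.645 kg/m³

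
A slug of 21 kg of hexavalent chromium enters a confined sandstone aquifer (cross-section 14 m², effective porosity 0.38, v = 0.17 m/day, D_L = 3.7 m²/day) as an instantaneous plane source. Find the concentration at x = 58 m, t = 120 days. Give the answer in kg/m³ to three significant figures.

0.0238 kg/m³

For an instantaneous plane source, C(x,t) = M/(n_e·A·√(4πDt)) · exp(−(x−vt)²/(4Dt)), with n_e·A the pore (flow) area.
Plume center vt = 0.17 × 120 = 20.4 m, so the well at 58 m is 37.6 m downgradient of the peak.
√(4πDt) = 74.70 m, giving peak height M/(n_e·A·√(4πDt)) = 21/(0.38 × 14 × 74.70) = 0.05284 kg/m³.
(x−vt)²/(4Dt) = (37.6)²/(4 × 3.7 × 120) = 0.7960; exp(−0.7960) = 0.4511.
C = 0.05284 × 0.4511 = 0.0238 kg/m³.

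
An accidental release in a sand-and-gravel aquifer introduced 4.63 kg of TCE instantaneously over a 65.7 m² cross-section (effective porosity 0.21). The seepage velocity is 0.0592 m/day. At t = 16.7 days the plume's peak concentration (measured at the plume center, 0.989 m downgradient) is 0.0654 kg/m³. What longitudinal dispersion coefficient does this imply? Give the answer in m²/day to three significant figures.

At the plume center C_max = M/(n_e·A·√(4πDt)), so D = M²/(4πt·(n_e·A·C_max)²).
n_e·A·C_max = 0.21 × 65.7 × 0.0654 = 0.9023 kg/m.
D = 4.63²/(4π × 16.7 × 0.9023²) = 0.125 m²/day.

0.125 m²/day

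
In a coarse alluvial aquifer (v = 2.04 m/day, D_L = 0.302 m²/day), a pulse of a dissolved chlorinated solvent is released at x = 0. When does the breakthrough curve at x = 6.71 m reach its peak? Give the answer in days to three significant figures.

3.22 days

For the 1D instantaneous-source solution, setting ∂C/∂t = 0 at fixed x gives v²t² + 2Dt − x² = 0, so t = (√(D² + v²x²) − D)/v².
√(D² + v²x²) = √(0.302² + 2.04² × 6.71²) = 13.69; v² = 4.1616.
t = (13.69 − 0.302)/4.1616 = 3.22 days (vs. the pure-advection estimate x/v = 3.29 d).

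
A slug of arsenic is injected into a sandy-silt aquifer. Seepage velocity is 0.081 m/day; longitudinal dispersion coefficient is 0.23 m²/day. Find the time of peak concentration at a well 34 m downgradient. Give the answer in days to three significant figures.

For the 1D instantaneous-source solution, setting ∂C/∂t = 0 at fixed x gives v²t² + 2Dt − x² = 0, so t = (√(D² + v²x²) − D)/v².
√(D² + v²x²) = √(0.23² + 0.081² × 34²) = 2.764; v² = 0.006561.
t = (2.764 − 0.23)/0.006561 = 386 days (vs. the pure-advection estimate x/v = 420 d).

386 days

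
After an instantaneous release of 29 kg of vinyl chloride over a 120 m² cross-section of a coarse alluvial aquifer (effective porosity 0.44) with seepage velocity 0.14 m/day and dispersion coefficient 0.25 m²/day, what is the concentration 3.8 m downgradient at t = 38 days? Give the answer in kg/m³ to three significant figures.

For an instantaneous plane source, C(x,t) = M/(n_e·A·√(4πDt)) · exp(−(x−vt)²/(4Dt)), with n_e·A the pore (flow) area.
Plume center vt = 0.14 × 38 = 5.32 m, so the well at 3.8 m is 1.52 m upgradient of the peak.
√(4πDt) = 10.93 m, giving peak height M/(n_e·A·√(4πDt)) = 29/(0.44 × 120 × 10.93) = 0.05025 kg/m³.
(x−vt)²/(4Dt) = (-1.52)²/(4 × 0.25 × 38) = 0.06080; exp(−0.06080) = 0.9410.
C = 0.05025 × 0.9410 = 0.0473 kg/m³.

0.0473 kg/m³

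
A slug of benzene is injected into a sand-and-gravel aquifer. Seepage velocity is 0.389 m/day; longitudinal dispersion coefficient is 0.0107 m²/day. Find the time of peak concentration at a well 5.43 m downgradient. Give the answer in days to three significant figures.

13.9 days

For the 1D instantaneous-source solution, setting ∂C/∂t = 0 at fixed x gives v²t² + 2Dt − x² = 0, so t = (√(D² + v²x²) − D)/v².
√(D² + v²x²) = √(0.0107² + 0.389² × 5.43²) = 2.112; v² = 0.151321.
t = (2.112 − 0.0107)/0.151321 = 13.9 days (vs. the pure-advection estimate x/v = 14.0 d).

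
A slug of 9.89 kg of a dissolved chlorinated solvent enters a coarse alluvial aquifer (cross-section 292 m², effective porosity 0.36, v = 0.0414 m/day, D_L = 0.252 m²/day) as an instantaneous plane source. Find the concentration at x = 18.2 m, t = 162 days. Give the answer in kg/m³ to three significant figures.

For an instantaneous plane source, C(x,t) = M/(n_e·A·√(4πDt)) · exp(−(x−vt)²/(4Dt)), with n_e·A the pore (flow) area.
Plume center vt = 0.0414 × 162 = 6.7068 m, so the well at 18.2 m is 11.4932 m downgradient of the peak.
√(4πDt) = 22.65 m, giving peak height M/(n_e·A·√(4πDt)) = 9.89/(0.36 × 292 × 22.65) = 0.004154 kg/m³.
(x−vt)²/(4Dt) = (11.4932)²/(4 × 0.252 × 162) = 0.8089; exp(−0.8089) = 0.4453.
C = 0.004154 × 0.4453 = 0.00185 kg/m³.

0.00185 kg/m³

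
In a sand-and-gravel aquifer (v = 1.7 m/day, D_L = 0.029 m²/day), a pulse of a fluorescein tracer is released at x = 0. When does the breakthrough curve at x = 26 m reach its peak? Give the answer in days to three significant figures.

15.3 days

For the 1D instantaneous-source solution, setting ∂C/∂t = 0 at fixed x gives v²t² + 2Dt − x² = 0, so t = (√(D² + v²x²) − D)/v².
√(D² + v²x²) = √(0.029² + 1.7² × 26²) = 44.20; v² = 2.89.
t = (44.20 − 0.029)/2.89 = 15.3 days (vs. the pure-advection estimate x/v = 15.3 d).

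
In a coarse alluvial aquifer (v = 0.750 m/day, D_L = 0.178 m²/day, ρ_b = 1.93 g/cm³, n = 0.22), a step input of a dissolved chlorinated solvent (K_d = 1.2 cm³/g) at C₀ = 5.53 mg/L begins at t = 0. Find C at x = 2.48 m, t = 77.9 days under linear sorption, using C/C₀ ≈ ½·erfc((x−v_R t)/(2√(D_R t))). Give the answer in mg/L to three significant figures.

5.27 mg/L

Retardation factor R = 1 + ρ_b·K_d/n = 1 + 1.93 × 1.2/0.22 = 11.53.
Sorption retards both mechanisms: v_R = v/R = 0.06505 m/day, D_R = D/R = 0.01544 m²/day.
v_R·t = 0.06505 × 77.9 = 5.067395 m; 2√(D_R t) = 2.193 m; argument = (2.48 − 5.067395)/2.193 = -1.180.
C = C₀ × ½·erfc(-1.180) = 5.53 × 0.9524 = 5.27 mg/L.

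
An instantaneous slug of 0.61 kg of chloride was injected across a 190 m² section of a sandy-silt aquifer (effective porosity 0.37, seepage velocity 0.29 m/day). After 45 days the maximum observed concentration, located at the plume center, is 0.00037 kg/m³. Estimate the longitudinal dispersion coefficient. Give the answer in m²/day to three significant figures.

0.973 m²/day

At the plume center C_max = M/(n_e·A·√(4πDt)), so D = M²/(4πt·(n_e·A·C_max)²).
n_e·A·C_max = 0.37 × 190 × 0.00037 = 0.02601 kg/m.
D = 0.61²/(4π × 45 × 0.02601²) = 0.973 m²/day.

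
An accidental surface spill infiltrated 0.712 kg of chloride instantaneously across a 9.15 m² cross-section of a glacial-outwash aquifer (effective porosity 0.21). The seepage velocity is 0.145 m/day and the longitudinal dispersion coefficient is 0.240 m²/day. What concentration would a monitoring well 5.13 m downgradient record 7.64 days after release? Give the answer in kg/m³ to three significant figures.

For an instantaneous plane source, C(x,t) = M/(n_e·A·√(4πDt)) · exp(−(x−vt)²/(4Dt)), with n_e·A the pore (flow) area.
Plume center vt = 0.145 × 7.64 = 1.1078 m, so the well at 5.13 m is 4.0222 m downgradient of the peak.
√(4πDt) = 4.800 m, giving peak height M/(n_e·A·√(4πDt)) = 0.712/(0.21 × 9.15 × 4.800) = 0.07720 kg/m³.
(x−vt)²/(4Dt) = (4.0222)²/(4 × 0.240 × 7.64) = 2.206; exp(−2.206) = 0.1101.
C = 0.07720 × 0.1101 = 0.00850 kg/m³.

0.00850 kg/m³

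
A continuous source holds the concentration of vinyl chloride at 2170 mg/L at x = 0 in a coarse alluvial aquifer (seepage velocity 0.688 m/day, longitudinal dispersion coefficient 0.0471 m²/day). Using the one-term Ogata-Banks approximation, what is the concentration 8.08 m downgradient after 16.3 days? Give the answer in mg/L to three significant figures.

2160 mg/L

For a continuous step input, C/C₀ ≈ ½·erfc((x−vt)/(2√(Dt))).
vt = 0.688 × 16.3 = 11.2144 m and 2√(Dt) = 2√(0.0471 × 16.3) = 1.752 m.
Argument (x−vt)/(2√(Dt)) = (8.08 − 11.2144)/1.752 = -1.789; ½·erfc(-1.789) = 0.9943.
C = 2170 × 0.9943 = 2160 mg/L.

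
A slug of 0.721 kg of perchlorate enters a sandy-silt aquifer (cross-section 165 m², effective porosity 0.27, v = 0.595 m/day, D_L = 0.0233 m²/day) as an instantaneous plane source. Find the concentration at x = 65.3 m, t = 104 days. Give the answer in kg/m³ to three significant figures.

For an instantaneous plane source, C(x,t) = M/(n_e·A·√(4πDt)) · exp(−(x−vt)²/(4Dt)), with n_e·A the pore (flow) area.
Plume center vt = 0.595 × 104 = 61.88 m, so the well at 65.3 m is 3.42 m downgradient of the peak.
√(4πDt) = 5.518 m, giving peak height M/(n_e·A·√(4πDt)) = 0.721/(0.27 × 165 × 5.518) = 0.002933 kg/m³.
(x−vt)²/(4Dt) = (3.42)²/(4 × 0.0233 × 104) = 1.207; exp(−1.207) = 0.2991.
C = 0.002933 × 0.2991 = 0.000877 kg/m³.

0.000877 kg/m³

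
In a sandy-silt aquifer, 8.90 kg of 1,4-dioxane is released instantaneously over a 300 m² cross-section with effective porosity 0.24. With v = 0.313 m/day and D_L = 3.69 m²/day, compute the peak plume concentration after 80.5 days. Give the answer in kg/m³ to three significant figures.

0.00202 kg/m³

The peak of an instantaneous 1D plume sits at x = vt; there the Gaussian factor is 1 and C_max = M/(n_e·A·√(4πDt)), where n_e·A is the pore area the mass is dissolved in.
√(4πDt) = √(4π × 3.69 × 80.5) = 61.10 m, so C_max = 8.90/(0.24 × 300 × 61.10) = 0.00202 kg/m³.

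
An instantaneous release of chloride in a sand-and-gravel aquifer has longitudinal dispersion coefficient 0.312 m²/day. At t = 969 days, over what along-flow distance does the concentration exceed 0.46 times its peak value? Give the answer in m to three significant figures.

The plume is Gaussian with σ = √(2Dt) = √(2 × 0.312 × 969) = 24.59 m.
C/C_peak = exp(−Δx²/(2σ²)) = 0.46 ⇒ Δx = σ·√(−2 ln 0.46) = 24.59 × 1.246 = 30.64 m.
Width = 2Δx = 61.3 m.

61.3 m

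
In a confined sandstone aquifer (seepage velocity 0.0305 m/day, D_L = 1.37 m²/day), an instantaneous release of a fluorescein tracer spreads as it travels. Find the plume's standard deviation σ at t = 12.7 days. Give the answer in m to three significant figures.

Dispersive spreading gives a Gaussian with σ² = 2Dt; advection only shifts the center.
σ = √(2 × 1.37 × 12.7) = 5.90 m.

5.90 m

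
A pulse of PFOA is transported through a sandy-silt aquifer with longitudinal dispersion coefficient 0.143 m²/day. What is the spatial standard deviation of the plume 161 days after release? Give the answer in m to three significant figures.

6.79 m

Dispersive spreading gives a Gaussian with σ² = 2Dt; advection only shifts the center.
σ = √(2 × 0.143 × 161) = 6.79 m.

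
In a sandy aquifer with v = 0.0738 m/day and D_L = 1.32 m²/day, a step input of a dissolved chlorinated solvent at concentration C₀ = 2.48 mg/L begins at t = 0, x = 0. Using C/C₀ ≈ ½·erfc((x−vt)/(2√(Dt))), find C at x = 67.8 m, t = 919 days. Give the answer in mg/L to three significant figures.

1.24 mg/L

For a continuous step input, C/C₀ ≈ ½·erfc((x−vt)/(2√(Dt))).
vt = 0.0738 × 919 = 67.8222 m and 2√(Dt) = 2√(1.32 × 919) = 69.66 m.
Argument (x−vt)/(2√(Dt)) = (67.8 − 67.8222)/69.66 = -0.0003187; ½·erfc(-0.0003187) = 0.5002.
C = 2.48 × 0.5002 = 1.24 mg/L.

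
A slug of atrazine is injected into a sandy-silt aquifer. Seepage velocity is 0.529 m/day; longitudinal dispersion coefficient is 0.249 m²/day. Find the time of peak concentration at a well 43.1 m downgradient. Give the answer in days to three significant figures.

For the 1D instantaneous-source solution, setting ∂C/∂t = 0 at fixed x gives v²t² + 2Dt − x² = 0, so t = (√(D² + v²x²) − D)/v².
√(D² + v²x²) = √(0.249² + 0.529² × 43.1²) = 22.80; v² = 0.279841.
t = (22.80 − 0.249)/0.279841 = 80.6 days (vs. the pure-advection estimate x/v = 81.5 d).

80.6 days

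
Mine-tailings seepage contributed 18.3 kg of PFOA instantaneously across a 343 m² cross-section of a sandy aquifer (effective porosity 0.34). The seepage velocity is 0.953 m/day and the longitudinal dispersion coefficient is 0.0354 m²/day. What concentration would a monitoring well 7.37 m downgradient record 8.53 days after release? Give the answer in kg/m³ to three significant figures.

0.0500 kg/m³

For an instantaneous plane source, C(x,t) = M/(n_e·A·√(4πDt)) · exp(−(x−vt)²/(4Dt)), with n_e·A the pore (flow) area.
Plume center vt = 0.953 × 8.53 = 8.12909 m, so the well at 7.37 m is 0.75909 m upgradient of the peak.
√(4πDt) = 1.948 m, giving peak height M/(n_e·A·√(4πDt)) = 18.3/(0.34 × 343 × 1.948) = 0.08055 kg/m³.
(x−vt)²/(4Dt) = (-0.75909)²/(4 × 0.0354 × 8.53) = 0.4771; exp(−0.4771) = 0.6206.
C = 0.08055 × 0.6206 = 0.0500 kg/m³.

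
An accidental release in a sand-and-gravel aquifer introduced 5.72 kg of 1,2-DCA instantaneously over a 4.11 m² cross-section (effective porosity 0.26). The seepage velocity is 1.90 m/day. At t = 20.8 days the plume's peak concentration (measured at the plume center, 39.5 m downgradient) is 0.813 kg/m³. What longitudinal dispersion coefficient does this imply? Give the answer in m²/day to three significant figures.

0.166 m²/day

At the plume center C_max = M/(n_e·A·√(4πDt)), so D = M²/(4πt·(n_e·A·C_max)²).
n_e·A·C_max = 0.26 × 4.11 × 0.813 = 0.8688 kg/m.
D = 5.72²/(4π × 20.8 × 0.8688²) = 0.166 m²/day.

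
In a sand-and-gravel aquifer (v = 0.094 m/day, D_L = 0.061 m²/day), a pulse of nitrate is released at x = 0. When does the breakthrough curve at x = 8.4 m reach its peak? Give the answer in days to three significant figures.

82.7 days

For the 1D instantaneous-source solution, setting ∂C/∂t = 0 at fixed x gives v²t² + 2Dt − x² = 0, so t = (√(D² + v²x²) − D)/v².
√(D² + v²x²) = √(0.061² + 0.094² × 8.4²) = 0.7920; v² = 0.008836.
t = (0.7920 − 0.061)/0.008836 = 82.7 days (vs. the pure-advection estimate x/v = 89.4 d).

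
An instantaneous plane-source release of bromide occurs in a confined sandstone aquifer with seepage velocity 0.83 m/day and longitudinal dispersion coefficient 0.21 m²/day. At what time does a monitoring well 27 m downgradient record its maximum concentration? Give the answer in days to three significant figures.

32.2 days

For the 1D instantaneous-source solution, setting ∂C/∂t = 0 at fixed x gives v²t² + 2Dt − x² = 0, so t = (√(D² + v²x²) − D)/v².
√(D² + v²x²) = √(0.21² + 0.83² × 27²) = 22.41; v² = 0.6889.
t = (22.41 − 0.21)/0.6889 = 32.2 days (vs. the pure-advection estimate x/v = 32.5 d).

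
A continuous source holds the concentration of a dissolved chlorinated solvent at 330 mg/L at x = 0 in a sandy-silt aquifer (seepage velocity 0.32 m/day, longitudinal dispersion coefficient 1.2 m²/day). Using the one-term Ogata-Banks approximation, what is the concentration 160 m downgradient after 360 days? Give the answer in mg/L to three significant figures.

21.0 mg/L

For a continuous step input, C/C₀ ≈ ½·erfc((x−vt)/(2√(Dt))).
vt = 0.32 × 360 = 115.2 m and 2√(Dt) = 2√(1.2 × 360) = 41.57 m.
Argument (x−vt)/(2√(Dt)) = (160 − 115.2)/41.57 = 1.078; ½·erfc(1.078) = 0.06369.
C = 330 × 0.06369 = 21.0 mg/L.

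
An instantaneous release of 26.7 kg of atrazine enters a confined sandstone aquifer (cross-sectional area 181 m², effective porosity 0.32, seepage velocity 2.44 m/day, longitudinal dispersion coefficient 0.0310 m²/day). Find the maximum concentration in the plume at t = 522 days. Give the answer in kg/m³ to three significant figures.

0.0323 kg/m³

The peak of an instantaneous 1D plume sits at x = vt; there the Gaussian factor is 1 and C_max = M/(n_e·A·√(4πDt)), where n_e·A is the pore area the mass is dissolved in.
√(4πDt) = √(4π × 0.0310 × 522) = 14.26 m, so C_max = 26.7/(0.32 × 181 × 14.26) = 0.0323 kg/m³.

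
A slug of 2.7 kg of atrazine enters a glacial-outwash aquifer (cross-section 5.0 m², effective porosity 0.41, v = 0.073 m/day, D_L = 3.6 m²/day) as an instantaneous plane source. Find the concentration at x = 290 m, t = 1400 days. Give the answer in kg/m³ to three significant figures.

For an instantaneous plane source, C(x,t) = M/(n_e·A·√(4πDt)) · exp(−(x−vt)²/(4Dt)), with n_e·A the pore (flow) area.
Plume center vt = 0.073 × 1400 = 102.2 m, so the well at 290 m is 187.8 m downgradient of the peak.
√(4πDt) = 251.7 m, giving peak height M/(n_e·A·√(4πDt)) = 2.7/(0.41 × 5.0 × 251.7) = 0.005233 kg/m³.
(x−vt)²/(4Dt) = (187.8)²/(4 × 3.6 × 1400) = 1.749; exp(−1.749) = 0.1739.
C = 0.005233 × 0.1739 = 0.000910 kg/m³.

0.000910 kg/m³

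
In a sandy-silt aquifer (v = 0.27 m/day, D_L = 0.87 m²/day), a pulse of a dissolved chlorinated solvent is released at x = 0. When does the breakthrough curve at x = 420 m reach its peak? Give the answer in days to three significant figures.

For the 1D instantaneous-source solution, setting ∂C/∂t = 0 at fixed x gives v²t² + 2Dt − x² = 0, so t = (√(D² + v²x²) − D)/v².
√(D² + v²x²) = √(0.87² + 0.27² × 420²) = 113.4; v² = 0.0729.
t = (113.4 − 0.87)/0.0729 = 1540 days (vs. the pure-advection estimate x/v = 1560 d).

1540 days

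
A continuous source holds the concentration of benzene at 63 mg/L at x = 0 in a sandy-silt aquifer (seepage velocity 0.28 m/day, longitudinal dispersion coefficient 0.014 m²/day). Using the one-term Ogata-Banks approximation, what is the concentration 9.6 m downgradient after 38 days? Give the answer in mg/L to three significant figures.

53.1 mg/L

For a continuous step input, C/C₀ ≈ ½·erfc((x−vt)/(2√(Dt))).
vt = 0.28 × 38 = 10.64 m and 2√(Dt) = 2√(0.014 × 38) = 1.459 m.
Argument (x−vt)/(2√(Dt)) = (9.6 − 10.64)/1.459 = -0.7128; ½·erfc(-0.7128) = 0.8433.
C = 63 × 0.8433 = 53.1 mg/L.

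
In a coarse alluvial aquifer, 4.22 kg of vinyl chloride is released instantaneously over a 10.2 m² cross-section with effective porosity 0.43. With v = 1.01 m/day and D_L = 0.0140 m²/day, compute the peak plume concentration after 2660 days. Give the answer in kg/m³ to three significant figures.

The peak of an instantaneous 1D plume sits at x = vt; there the Gaussian factor is 1 and C_max = M/(n_e·A·√(4πDt)), where n_e·A is the pore area the mass is dissolved in.
√(4πDt) = √(4π × 0.0140 × 2660) = 21.63 m, so C_max = 4.22/(0.43 × 10.2 × 21.63) = 0.0445 kg/m³.

0.0445 kg/m³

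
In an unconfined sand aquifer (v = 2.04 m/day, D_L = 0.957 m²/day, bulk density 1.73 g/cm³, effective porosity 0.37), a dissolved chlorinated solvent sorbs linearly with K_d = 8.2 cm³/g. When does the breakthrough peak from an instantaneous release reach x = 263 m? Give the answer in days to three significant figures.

Retardation factor R = 1 + ρ_b·K_d/n = 1 + 1.73 × 8.2/0.37 = 39.34.
Sorption retards both mechanisms: v_R = v/R = 0.05186 m/day, D_R = D/R = 0.02433 m²/day.
Peak time from v_R²t² + 2D_R t − x² = 0: t = (√(D_R² + v_R²x²) − D_R)/v_R².
√(D_R² + v_R²x²) = √(0.02433² + 0.05186² × 263²) = 13.64; v_R² = 0.002689.
t = (13.64 − 0.02433)/0.002689 = 5060 days.

5060 days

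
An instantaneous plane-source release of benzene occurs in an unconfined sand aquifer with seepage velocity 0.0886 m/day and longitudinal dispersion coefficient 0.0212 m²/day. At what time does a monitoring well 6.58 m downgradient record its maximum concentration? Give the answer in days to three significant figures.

For the 1D instantaneous-source solution, setting ∂C/∂t = 0 at fixed x gives v²t² + 2Dt − x² = 0, so t = (√(D² + v²x²) − D)/v².
√(D² + v²x²) = √(0.0212² + 0.0886² × 6.58²) = 0.5834; v² = 0.00784996.
t = (0.5834 − 0.0212)/0.00784996 = 71.6 days (vs. the pure-advection estimate x/v = 74.3 d).

71.6 days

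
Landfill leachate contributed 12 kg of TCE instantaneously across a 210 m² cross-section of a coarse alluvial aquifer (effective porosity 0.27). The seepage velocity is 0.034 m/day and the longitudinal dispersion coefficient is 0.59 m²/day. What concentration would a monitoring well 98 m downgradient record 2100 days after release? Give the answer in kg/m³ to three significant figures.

For an instantaneous plane source, C(x,t) = M/(n_e·A·√(4πDt)) · exp(−(x−vt)²/(4Dt)), with n_e·A the pore (flow) area.
Plume center vt = 0.034 × 2100 = 71.4 m, so the well at 98 m is 26.6 m downgradient of the peak.
√(4πDt) = 124.8 m, giving peak height M/(n_e·A·√(4πDt)) = 12/(0.27 × 210 × 124.8) = 0.001696 kg/m³.
(x−vt)²/(4Dt) = (26.6)²/(4 × 0.59 × 2100) = 0.1428; exp(−0.1428) = 0.8669.
C = 0.001696 × 0.8669 = 0.00147 kg/m³.

0.00147 kg/m³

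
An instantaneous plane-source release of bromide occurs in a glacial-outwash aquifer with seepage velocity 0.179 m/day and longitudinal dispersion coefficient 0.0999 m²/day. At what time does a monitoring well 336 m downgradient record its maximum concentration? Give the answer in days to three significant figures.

1870 days

For the 1D instantaneous-source solution, setting ∂C/∂t = 0 at fixed x gives v²t² + 2Dt − x² = 0, so t = (√(D² + v²x²) − D)/v².
√(D² + v²x²) = √(0.0999² + 0.179² × 336²) = 60.14; v² = 0.032041.
t = (60.14 − 0.0999)/0.032041 = 1870 days (vs. the pure-advection estimate x/v = 1880 d).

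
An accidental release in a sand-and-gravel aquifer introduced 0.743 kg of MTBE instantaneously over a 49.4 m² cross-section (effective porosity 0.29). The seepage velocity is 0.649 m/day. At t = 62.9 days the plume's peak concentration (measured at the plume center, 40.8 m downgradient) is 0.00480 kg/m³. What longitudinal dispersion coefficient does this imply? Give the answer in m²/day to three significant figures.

At the plume center C_max = M/(n_e·A·√(4πDt)), so D = M²/(4πt·(n_e·A·C_max)²).
n_e·A·C_max = 0.29 × 49.4 × 0.00480 = 0.06876 kg/m.
D = 0.743²/(4π × 62.9 × 0.06876²) = 0.148 m²/day.

0.148 m²/day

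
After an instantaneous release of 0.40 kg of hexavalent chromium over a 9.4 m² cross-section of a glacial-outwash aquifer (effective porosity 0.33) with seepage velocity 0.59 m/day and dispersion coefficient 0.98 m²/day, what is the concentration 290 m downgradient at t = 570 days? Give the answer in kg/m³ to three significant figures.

For an instantaneous plane source, C(x,t) = M/(n_e·A·√(4πDt)) · exp(−(x−vt)²/(4Dt)), with n_e·A the pore (flow) area.
Plume center vt = 0.59 × 570 = 336.3 m, so the well at 290 m is 46.3 m upgradient of the peak.
√(4πDt) = 83.78 m, giving peak height M/(n_e·A·√(4πDt)) = 0.40/(0.33 × 9.4 × 83.78) = 0.001539 kg/m³.
(x−vt)²/(4Dt) = (-46.3)²/(4 × 0.98 × 570) = 0.9594; exp(−0.9594) = 0.3831.
C = 0.001539 × 0.3831 = 0.000590 kg/m³.

0.000590 kg/m³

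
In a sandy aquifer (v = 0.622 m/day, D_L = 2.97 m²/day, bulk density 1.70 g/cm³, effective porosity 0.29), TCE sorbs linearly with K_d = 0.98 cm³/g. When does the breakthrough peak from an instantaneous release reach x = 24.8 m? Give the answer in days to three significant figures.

Retardation factor R = 1 + ρ_b·K_d/n = 1 + 1.70 × 0.98/0.29 = 6.745.
Sorption retards both mechanisms: v_R = v/R = 0.09222 m/day, D_R = D/R = 0.4403 m²/day.
Peak time from v_R²t² + 2D_R t − x² = 0: t = (√(D_R² + v_R²x²) − D_R)/v_R².
√(D_R² + v_R²x²) = √(0.4403² + 0.09222² × 24.8²) = 2.329; v_R² = 0.008505.
t = (2.329 − 0.4403)/0.008505 = 222 days.

222 days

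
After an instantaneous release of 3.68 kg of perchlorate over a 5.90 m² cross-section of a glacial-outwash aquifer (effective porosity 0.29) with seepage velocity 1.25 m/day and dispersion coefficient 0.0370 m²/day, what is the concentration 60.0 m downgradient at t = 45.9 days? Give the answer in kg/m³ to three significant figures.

0.169 kg/m³

For an instantaneous plane source, C(x,t) = M/(n_e·A·√(4πDt)) · exp(−(x−vt)²/(4Dt)), with n_e·A the pore (flow) area.
Plume center vt = 1.25 × 45.9 = 57.375 m, so the well at 60.0 m is 2.625 m downgradient of the peak.
√(4πDt) = 4.620 m, giving peak height M/(n_e·A·√(4πDt)) = 3.68/(0.29 × 5.90 × 4.620) = 0.4655 kg/m³.
(x−vt)²/(4Dt) = (2.625)²/(4 × 0.0370 × 45.9) = 1.014; exp(−1.014) = 0.3628.
C = 0.4655 × 0.3628 = 0.169 kg/m³.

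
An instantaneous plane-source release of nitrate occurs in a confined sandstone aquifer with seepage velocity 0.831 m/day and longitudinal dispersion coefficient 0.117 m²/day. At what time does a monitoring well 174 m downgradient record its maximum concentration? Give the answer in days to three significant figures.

209 days

For the 1D instantaneous-source solution, setting ∂C/∂t = 0 at fixed x gives v²t² + 2Dt − x² = 0, so t = (√(D² + v²x²) − D)/v².
√(D² + v²x²) = √(0.117² + 0.831² × 174²) = 144.6; v² = 0.690561.
t = (144.6 − 0.117)/0.690561 = 209 days (vs. the pure-advection estimate x/v = 209 d).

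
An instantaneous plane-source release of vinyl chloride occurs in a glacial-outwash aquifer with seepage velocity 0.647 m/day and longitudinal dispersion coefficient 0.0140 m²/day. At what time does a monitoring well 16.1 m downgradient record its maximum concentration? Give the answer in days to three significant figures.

For the 1D instantaneous-source solution, setting ∂C/∂t = 0 at fixed x gives v²t² + 2Dt − x² = 0, so t = (√(D² + v²x²) − D)/v².
√(D² + v²x²) = √(0.0140² + 0.647² × 16.1²) = 10.42; v² = 0.418609.
t = (10.42 − 0.0140)/0.418609 = 24.9 days (vs. the pure-advection estimate x/v = 24.9 d).

24.9 days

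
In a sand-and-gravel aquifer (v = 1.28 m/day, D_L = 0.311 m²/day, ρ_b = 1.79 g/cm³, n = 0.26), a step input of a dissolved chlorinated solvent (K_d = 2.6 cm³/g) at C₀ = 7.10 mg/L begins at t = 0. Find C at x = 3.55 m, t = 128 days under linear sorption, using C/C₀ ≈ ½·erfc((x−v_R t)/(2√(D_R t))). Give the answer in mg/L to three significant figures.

7.06 mg/L

Retardation factor R = 1 + ρ_b·K_d/n = 1 + 1.79 × 2.6/0.26 = 18.90.
Sorption retards both mechanisms: v_R = v/R = 0.06772 m/day, D_R = D/R = 0.01646 m²/day.
v_R·t = 0.06772 × 128 = 8.66816 m; 2√(D_R t) = 2.903 m; argument = (3.55 − 8.66816)/2.903 = -1.763.
C = C₀ × ½·erfc(-1.763) = 7.10 × 0.9937 = 7.06 mg/L.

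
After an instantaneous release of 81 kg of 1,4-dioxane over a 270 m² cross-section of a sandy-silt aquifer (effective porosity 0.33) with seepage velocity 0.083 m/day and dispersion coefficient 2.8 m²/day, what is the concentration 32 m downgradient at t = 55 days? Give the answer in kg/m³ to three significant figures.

0.00609 kg/m³

For an instantaneous plane source, C(x,t) = M/(n_e·A·√(4πDt)) · exp(−(x−vt)²/(4Dt)), with n_e·A the pore (flow) area.
Plume center vt = 0.083 × 55 = 4.565 m, so the well at 32 m is 27.435 m downgradient of the peak.
√(4πDt) = 43.99 m, giving peak height M/(n_e·A·√(4πDt)) = 81/(0.33 × 270 × 43.99) = 0.02067 kg/m³.
(x−vt)²/(4Dt) = (27.435)²/(4 × 2.8 × 55) = 1.222; exp(−1.222) = 0.2946.
C = 0.02067 × 0.2946 = 0.00609 kg/m³.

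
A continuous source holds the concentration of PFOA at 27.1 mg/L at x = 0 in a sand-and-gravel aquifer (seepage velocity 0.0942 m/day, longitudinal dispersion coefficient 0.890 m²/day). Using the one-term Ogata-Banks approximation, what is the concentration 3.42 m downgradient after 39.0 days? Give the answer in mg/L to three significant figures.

For a continuous step input, C/C₀ ≈ ½·erfc((x−vt)/(2√(Dt))).
vt = 0.0942 × 39.0 = 3.6738 m and 2√(Dt) = 2√(0.890 × 39.0) = 11.78 m.
Argument (x−vt)/(2√(Dt)) = (3.42 − 3.6738)/11.78 = -0.02154; ½·erfc(-0.02154) = 0.5122.
C = 27.1 × 0.5122 = 13.9 mg/L.

13.9 mg/L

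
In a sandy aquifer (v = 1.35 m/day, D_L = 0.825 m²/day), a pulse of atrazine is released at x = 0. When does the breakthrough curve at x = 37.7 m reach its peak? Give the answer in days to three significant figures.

For the 1D instantaneous-source solution, setting ∂C/∂t = 0 at fixed x gives v²t² + 2Dt − x² = 0, so t = (√(D² + v²x²) − D)/v².
√(D² + v²x²) = √(0.825² + 1.35² × 37.7²) = 50.90; v² = 1.8225.
t = (50.90 − 0.825)/1.8225 = 27.5 days (vs. the pure-advection estimate x/v = 27.9 d).

27.5 days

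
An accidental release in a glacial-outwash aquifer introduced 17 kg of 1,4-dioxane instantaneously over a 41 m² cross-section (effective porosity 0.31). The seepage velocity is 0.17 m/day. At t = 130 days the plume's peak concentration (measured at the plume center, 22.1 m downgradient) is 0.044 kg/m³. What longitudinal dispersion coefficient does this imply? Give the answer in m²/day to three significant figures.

0.566 m²/day

At the plume center C_max = M/(n_e·A·√(4πDt)), so D = M²/(4πt·(n_e·A·C_max)²).
n_e·A·C_max = 0.31 × 41 × 0.044 = 0.5592 kg/m.
D = 17²/(4π × 130 × 0.5592²) = 0.566 m²/day.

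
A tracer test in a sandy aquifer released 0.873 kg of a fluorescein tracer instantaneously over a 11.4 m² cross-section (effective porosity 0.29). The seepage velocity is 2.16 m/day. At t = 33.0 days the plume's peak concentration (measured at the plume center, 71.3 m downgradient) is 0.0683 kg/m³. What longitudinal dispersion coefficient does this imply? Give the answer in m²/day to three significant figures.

At the plume center C_max = M/(n_e·A·√(4πDt)), so D = M²/(4πt·(n_e·A·C_max)²).
n_e·A·C_max = 0.29 × 11.4 × 0.0683 = 0.2258 kg/m.
D = 0.873²/(4π × 33.0 × 0.2258²) = 0.0360 m²/day.

0.0360 m²/day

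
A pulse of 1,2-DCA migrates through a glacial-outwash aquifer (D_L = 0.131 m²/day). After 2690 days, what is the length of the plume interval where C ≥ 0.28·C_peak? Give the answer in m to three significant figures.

The plume is Gaussian with σ = √(2Dt) = √(2 × 0.131 × 2690) = 26.55 m.
C/C_peak = exp(−Δx²/(2σ²)) = 0.28 ⇒ Δx = σ·√(−2 ln 0.28) = 26.55 × 1.596 = 42.37 m.
Width = 2Δx = 84.7 m.

84.7 m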